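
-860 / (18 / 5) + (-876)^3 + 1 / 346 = -672221614.89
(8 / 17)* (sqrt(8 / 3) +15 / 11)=1.41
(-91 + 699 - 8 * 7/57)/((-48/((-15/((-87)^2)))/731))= 18.32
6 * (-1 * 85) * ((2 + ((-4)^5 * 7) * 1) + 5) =3652110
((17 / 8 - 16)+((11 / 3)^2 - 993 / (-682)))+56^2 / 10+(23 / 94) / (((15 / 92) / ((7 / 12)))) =606783893 / 1923240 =315.50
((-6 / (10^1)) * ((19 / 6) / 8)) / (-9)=19 / 720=0.03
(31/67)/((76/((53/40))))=1643/203680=0.01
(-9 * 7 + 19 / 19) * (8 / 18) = -248 / 9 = -27.56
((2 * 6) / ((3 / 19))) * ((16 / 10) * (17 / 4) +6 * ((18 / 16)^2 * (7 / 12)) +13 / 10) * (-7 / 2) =-1066527 / 320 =-3332.90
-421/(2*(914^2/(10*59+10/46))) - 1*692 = -26598040547/38428216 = -692.15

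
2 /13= 0.15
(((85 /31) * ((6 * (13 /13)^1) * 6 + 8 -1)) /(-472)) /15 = -731 /43896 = -0.02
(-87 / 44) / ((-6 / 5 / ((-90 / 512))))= -6525 / 22528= -0.29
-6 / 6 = -1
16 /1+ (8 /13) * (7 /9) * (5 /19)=35848 /2223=16.13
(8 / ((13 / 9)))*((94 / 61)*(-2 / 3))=-4512 / 793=-5.69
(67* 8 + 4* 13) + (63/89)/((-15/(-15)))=52395/89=588.71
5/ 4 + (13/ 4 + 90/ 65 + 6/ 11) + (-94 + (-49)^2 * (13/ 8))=4363279/ 1144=3814.06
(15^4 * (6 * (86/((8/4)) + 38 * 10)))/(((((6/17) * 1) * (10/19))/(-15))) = -20750529375/2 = -10375264687.50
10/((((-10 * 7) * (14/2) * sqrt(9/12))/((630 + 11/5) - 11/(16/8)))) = -2089 * sqrt(3)/245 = -14.77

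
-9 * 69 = -621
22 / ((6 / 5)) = 55 / 3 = 18.33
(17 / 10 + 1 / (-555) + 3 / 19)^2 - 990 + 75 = -16217951219 / 17791524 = -911.55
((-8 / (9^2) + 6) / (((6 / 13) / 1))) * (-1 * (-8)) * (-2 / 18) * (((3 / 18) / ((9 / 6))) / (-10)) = 12428 / 98415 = 0.13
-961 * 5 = -4805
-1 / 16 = -0.06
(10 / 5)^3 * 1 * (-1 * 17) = -136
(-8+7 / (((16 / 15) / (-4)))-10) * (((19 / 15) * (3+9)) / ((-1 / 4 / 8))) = 107616 / 5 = 21523.20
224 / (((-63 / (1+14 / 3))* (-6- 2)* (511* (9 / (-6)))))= -0.00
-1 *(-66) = 66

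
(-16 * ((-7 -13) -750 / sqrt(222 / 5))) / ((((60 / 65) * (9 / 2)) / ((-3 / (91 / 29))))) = -488.14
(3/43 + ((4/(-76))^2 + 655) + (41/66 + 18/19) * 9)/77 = 228532319/26295962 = 8.69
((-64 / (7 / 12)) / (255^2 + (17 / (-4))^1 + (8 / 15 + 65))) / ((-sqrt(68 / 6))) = 23040 * sqrt(102) / 464716063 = 0.00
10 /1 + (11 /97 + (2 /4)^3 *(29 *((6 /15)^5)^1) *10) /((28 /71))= 2722987 /242500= 11.23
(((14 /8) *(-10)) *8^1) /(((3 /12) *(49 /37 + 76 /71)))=-1471120 /6291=-233.85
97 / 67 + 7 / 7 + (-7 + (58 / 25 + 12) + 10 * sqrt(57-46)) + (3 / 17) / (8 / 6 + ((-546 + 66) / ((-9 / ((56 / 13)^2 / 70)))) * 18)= 1443076663 / 147728300 + 10 * sqrt(11)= 42.93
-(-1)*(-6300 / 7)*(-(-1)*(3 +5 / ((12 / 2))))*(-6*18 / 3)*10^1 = 1242000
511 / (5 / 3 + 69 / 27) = 4599 / 38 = 121.03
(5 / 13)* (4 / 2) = 10 / 13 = 0.77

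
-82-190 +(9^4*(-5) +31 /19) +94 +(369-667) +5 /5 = -632289 /19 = -33278.37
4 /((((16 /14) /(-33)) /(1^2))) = -231 /2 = -115.50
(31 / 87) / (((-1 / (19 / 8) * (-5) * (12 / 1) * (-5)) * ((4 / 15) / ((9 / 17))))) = -1767 / 315520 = -0.01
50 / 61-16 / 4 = -194 / 61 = -3.18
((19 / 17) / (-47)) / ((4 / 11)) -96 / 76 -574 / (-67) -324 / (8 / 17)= -2771717407 / 4068508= -681.26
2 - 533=-531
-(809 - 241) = -568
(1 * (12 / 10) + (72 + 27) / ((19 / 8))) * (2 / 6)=1358 / 95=14.29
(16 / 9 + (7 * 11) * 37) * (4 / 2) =51314 / 9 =5701.56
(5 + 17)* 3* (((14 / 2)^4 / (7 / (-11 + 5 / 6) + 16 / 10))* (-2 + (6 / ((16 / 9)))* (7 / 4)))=3020758125 / 4448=679127.28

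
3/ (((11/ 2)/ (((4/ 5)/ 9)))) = 8/ 165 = 0.05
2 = 2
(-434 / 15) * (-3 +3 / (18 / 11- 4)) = 8029 / 65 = 123.52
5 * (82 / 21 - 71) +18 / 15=-35099 / 105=-334.28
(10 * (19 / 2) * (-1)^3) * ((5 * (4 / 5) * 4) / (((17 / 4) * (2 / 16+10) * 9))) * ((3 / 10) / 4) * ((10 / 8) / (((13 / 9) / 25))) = -38000 / 5967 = -6.37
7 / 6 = 1.17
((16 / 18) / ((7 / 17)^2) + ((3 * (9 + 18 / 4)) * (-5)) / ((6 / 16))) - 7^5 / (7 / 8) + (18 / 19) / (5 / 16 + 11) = -29941719076 / 1516599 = -19742.67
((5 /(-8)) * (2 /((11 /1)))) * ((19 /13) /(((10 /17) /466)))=-75259 /572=-131.57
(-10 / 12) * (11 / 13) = -0.71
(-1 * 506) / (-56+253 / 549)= 277794 / 30491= 9.11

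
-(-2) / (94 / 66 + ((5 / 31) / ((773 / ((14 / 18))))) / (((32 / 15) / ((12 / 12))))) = 1.40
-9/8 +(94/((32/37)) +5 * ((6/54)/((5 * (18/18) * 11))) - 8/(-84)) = 1193821/11088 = 107.67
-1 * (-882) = 882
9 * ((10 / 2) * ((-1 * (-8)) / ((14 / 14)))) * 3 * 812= 876960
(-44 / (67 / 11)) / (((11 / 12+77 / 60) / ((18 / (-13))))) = 3960 / 871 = 4.55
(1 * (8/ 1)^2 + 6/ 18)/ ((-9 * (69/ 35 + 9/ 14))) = -13510/ 4941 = -2.73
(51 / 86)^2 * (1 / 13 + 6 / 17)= 14535 / 96148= 0.15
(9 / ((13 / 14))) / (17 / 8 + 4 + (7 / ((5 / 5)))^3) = 48 / 1729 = 0.03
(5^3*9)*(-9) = -10125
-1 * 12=-12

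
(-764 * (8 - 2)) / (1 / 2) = -9168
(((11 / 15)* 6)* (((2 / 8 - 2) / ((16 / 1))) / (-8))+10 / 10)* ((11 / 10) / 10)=14927 / 128000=0.12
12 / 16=3 / 4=0.75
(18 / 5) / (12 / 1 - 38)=-9 / 65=-0.14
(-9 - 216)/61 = -225/61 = -3.69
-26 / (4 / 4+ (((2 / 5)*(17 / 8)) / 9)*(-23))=4680 / 211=22.18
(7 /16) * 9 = 63 /16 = 3.94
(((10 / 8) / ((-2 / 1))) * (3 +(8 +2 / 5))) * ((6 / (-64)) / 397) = 171 / 101632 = 0.00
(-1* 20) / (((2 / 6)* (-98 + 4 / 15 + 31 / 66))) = 6600 / 10699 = 0.62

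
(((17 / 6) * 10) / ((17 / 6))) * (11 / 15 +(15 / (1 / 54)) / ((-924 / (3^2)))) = -16531 / 231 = -71.56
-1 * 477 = -477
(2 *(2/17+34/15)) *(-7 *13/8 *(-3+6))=-13832/85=-162.73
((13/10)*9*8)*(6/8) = 70.20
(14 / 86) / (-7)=-1 / 43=-0.02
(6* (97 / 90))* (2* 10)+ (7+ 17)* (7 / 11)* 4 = 6284 / 33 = 190.42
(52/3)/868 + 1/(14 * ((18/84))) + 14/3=3268/651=5.02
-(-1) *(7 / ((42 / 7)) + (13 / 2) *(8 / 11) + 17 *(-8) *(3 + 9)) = -1626.11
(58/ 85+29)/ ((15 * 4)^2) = 0.01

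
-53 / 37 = -1.43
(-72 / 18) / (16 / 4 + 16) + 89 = 444 / 5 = 88.80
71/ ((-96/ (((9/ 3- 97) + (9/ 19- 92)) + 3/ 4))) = 332351/ 2432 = 136.66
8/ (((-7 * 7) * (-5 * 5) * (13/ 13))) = 8/ 1225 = 0.01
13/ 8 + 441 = 3541/ 8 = 442.62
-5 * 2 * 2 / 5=-4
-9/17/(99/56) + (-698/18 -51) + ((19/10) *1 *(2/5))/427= -1618298023/17966025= -90.08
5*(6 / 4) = 15 / 2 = 7.50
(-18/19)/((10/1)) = -9/95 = -0.09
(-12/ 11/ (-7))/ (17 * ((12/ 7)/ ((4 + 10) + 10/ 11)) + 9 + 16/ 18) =1107/ 84128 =0.01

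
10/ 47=0.21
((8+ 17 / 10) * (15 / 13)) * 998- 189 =142752 / 13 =10980.92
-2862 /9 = -318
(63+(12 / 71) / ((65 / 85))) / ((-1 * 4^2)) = -58353 / 14768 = -3.95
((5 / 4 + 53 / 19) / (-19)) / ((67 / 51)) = -15657 / 96748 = -0.16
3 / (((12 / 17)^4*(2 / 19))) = 1586899 / 13824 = 114.79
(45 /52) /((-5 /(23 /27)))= -23 /156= -0.15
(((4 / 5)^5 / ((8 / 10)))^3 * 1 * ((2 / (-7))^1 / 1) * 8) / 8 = -33554432 / 1708984375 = -0.02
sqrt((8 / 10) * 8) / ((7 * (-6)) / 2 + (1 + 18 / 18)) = -4 * sqrt(10) / 95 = -0.13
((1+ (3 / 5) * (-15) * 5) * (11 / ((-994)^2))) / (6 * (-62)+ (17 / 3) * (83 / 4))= 1452 / 754118477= 0.00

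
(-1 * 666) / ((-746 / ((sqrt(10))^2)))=8.93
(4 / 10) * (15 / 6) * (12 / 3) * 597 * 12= 28656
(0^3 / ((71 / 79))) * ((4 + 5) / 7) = 0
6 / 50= 3 / 25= 0.12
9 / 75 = 3 / 25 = 0.12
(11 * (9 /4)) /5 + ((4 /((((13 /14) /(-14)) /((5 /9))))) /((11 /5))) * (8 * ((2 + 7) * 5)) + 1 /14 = -109659471 /20020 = -5477.50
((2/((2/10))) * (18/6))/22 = 15/11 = 1.36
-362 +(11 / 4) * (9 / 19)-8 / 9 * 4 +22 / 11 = -247781 / 684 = -362.25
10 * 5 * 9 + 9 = 459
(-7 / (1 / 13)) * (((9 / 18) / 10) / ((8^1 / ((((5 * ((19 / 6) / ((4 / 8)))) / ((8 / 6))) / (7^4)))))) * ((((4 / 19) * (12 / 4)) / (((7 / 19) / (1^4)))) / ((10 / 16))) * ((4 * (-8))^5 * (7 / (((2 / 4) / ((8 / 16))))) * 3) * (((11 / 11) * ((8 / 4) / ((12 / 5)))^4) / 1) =16187392000 / 3087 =5243729.19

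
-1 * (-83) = 83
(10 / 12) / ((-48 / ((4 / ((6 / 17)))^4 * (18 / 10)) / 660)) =-9187310 / 27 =-340270.74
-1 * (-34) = 34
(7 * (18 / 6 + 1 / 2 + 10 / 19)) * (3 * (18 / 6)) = 9639 / 38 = 253.66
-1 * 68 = -68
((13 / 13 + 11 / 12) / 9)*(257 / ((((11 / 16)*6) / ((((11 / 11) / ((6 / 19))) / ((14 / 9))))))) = 112309 / 4158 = 27.01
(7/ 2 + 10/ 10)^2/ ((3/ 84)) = 567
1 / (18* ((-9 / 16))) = -8 / 81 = -0.10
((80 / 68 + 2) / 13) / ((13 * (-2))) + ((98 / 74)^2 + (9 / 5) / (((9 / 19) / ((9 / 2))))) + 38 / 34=785136117 / 39331370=19.96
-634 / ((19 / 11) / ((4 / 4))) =-6974 / 19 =-367.05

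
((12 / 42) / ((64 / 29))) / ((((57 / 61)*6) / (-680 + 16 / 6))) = -224663 / 14364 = -15.64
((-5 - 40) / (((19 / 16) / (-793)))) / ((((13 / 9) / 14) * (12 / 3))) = 1383480 / 19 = 72814.74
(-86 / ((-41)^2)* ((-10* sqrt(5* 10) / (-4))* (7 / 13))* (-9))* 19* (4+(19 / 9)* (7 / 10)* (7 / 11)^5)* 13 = 1721810494145* sqrt(2) / 541453462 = 4497.17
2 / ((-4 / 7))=-7 / 2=-3.50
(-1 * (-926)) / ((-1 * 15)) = -926 / 15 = -61.73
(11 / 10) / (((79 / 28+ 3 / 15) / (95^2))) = 1389850 / 423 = 3285.70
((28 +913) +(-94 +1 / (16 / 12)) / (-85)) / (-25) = -320313 / 8500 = -37.68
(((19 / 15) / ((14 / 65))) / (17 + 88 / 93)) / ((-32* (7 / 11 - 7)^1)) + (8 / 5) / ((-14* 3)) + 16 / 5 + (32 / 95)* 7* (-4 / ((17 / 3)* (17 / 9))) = 1967840122891 / 862194184320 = 2.28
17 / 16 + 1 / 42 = 365 / 336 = 1.09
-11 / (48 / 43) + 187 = 8503 / 48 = 177.15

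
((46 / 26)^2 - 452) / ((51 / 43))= -3261937 / 8619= -378.46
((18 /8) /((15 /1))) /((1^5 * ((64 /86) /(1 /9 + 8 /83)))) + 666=21228085 /31872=666.04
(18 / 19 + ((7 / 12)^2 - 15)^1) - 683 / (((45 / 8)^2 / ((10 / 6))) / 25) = -913.14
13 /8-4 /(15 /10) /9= 287 /216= 1.33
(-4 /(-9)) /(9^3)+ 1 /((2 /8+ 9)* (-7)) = -25208 /1699299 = -0.01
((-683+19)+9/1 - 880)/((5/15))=-4605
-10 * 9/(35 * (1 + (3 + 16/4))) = -9/28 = -0.32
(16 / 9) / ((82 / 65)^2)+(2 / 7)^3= 5917732 / 5189247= 1.14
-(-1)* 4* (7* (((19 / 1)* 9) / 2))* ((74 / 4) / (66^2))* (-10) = -24605 / 242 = -101.67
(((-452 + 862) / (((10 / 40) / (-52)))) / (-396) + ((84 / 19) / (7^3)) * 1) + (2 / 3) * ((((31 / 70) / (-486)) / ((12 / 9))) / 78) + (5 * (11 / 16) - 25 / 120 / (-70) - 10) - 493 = -2206565230853 / 7764316560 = -284.19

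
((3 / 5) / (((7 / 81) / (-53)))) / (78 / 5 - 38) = 12879 / 784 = 16.43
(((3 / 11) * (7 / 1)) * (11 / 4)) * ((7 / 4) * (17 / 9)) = 833 / 48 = 17.35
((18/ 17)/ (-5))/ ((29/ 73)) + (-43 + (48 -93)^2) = 1981.47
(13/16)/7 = 13/112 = 0.12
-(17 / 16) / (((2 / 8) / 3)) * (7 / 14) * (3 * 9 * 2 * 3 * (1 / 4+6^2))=-598995 / 16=-37437.19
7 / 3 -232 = -689 / 3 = -229.67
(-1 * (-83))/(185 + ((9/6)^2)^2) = 1328/3041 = 0.44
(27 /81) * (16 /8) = 2 /3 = 0.67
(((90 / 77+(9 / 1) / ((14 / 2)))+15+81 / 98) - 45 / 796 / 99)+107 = 53750849 / 429044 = 125.28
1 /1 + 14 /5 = 3.80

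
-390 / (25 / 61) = -4758 / 5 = -951.60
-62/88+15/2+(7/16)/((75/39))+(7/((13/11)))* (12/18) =1882739/171600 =10.97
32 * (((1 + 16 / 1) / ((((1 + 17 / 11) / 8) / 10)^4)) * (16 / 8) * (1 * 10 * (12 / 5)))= 61168926720000 / 2401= 25476437617.66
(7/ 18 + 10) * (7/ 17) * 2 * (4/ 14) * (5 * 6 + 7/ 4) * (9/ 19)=1397/ 38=36.76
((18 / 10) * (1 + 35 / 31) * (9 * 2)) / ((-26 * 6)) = -891 / 2015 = -0.44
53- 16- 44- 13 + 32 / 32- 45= -64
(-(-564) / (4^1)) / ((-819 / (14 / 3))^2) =188 / 41067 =0.00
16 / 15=1.07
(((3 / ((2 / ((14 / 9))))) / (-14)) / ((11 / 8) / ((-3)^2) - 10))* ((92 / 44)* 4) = 1104 / 7799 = 0.14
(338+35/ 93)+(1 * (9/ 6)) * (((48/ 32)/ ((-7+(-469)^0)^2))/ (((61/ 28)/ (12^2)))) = 1943045/ 5673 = 342.51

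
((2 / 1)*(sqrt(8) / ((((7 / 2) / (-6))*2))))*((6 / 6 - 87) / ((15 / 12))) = 8256*sqrt(2) / 35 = 333.59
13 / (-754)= -1 / 58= -0.02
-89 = -89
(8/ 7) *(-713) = -5704/ 7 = -814.86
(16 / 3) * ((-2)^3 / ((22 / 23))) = -1472 / 33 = -44.61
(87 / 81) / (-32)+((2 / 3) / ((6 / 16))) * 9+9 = 21571 / 864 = 24.97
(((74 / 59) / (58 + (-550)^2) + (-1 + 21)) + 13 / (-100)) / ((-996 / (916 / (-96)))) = 1353763629301 / 7111807324800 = 0.19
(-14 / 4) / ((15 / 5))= -7 / 6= -1.17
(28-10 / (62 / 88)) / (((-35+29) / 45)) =-3210 / 31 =-103.55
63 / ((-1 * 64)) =-63 / 64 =-0.98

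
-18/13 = -1.38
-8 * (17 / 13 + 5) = -656 / 13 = -50.46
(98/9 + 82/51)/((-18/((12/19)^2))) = -15296/55233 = -0.28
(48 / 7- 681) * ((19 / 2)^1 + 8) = -11797.50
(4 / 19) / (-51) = -0.00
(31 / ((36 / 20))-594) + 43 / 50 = -259163 / 450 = -575.92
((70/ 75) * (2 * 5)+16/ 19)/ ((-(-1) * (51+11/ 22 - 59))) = -232/ 171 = -1.36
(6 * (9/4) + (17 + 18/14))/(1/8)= 1780/7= 254.29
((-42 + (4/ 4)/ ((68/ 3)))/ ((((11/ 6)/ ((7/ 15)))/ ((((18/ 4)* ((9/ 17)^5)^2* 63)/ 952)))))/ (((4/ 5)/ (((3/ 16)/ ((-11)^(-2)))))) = -186133209011047683/ 1193210341846550528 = -0.16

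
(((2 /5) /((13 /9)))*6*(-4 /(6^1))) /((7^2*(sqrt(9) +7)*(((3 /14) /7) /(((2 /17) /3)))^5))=-23612624896 /3027596577525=-0.01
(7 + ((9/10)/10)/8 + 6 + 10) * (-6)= -55227/400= -138.07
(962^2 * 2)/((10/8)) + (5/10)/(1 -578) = 8543699003/5770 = 1480710.40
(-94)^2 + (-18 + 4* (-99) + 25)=8447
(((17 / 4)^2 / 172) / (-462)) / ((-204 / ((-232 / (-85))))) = 29 / 9535680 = 0.00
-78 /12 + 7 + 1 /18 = 5 /9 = 0.56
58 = 58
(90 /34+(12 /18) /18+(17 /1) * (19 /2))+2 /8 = 164.43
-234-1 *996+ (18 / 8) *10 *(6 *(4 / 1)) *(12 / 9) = -510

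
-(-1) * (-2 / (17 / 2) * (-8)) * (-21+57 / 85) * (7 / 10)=-193536 / 7225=-26.79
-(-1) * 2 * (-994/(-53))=1988/53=37.51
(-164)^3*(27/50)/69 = -19849248/575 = -34520.43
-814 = -814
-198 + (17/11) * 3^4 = -801/11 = -72.82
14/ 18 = 7/ 9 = 0.78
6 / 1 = 6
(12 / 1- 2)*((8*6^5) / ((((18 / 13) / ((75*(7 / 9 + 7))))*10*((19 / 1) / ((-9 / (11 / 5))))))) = -5642870.81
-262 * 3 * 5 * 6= -23580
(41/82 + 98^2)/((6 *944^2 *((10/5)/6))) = 19209/3564544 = 0.01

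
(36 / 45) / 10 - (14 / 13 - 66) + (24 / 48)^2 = 84829 / 1300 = 65.25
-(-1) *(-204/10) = -102/5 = -20.40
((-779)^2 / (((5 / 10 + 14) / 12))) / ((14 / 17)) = 123795564 / 203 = 609830.36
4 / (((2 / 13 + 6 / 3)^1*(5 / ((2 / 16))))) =13 / 280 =0.05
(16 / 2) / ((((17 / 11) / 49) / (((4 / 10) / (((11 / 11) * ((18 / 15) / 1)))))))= 4312 / 51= 84.55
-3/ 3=-1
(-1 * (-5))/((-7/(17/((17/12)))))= -60/7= -8.57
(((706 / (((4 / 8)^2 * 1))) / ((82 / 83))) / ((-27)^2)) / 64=29299 / 478224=0.06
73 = 73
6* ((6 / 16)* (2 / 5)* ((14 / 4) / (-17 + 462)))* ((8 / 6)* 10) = 42 / 445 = 0.09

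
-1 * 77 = -77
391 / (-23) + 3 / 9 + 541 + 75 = 1798 / 3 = 599.33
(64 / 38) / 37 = 32 / 703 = 0.05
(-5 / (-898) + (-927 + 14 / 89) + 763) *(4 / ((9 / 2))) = -52376764 / 359649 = -145.63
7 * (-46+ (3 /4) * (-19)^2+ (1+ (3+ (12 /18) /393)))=7551551 /4716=1601.26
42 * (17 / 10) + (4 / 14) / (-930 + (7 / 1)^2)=2201609 / 30835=71.40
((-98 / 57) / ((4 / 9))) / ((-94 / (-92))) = -3381 / 893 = -3.79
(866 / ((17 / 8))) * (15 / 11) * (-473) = -4468560 / 17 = -262856.47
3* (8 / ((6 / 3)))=12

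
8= 8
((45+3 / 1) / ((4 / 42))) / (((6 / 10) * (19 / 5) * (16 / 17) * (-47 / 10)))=-44625 / 893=-49.97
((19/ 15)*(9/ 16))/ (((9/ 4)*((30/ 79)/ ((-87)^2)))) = 1262341/ 200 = 6311.70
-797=-797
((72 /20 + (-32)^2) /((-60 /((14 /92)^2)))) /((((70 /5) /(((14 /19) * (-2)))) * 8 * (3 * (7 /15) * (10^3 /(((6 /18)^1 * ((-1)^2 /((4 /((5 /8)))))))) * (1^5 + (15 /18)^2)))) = 17983 /156956416000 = 0.00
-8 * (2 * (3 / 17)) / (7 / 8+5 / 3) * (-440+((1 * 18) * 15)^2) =-83473920 / 1037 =-80495.58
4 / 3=1.33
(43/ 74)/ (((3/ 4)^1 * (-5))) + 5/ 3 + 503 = 280004/ 555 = 504.51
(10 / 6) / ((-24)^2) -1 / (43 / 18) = -30889 / 74304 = -0.42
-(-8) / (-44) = -2 / 11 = -0.18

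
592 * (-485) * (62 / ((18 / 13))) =-115709360 / 9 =-12856595.56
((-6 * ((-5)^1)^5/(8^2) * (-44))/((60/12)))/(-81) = 6875/216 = 31.83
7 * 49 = 343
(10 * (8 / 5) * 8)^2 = 16384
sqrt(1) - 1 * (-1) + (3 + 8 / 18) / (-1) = -13 / 9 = -1.44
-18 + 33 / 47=-813 / 47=-17.30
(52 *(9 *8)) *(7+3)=37440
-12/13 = -0.92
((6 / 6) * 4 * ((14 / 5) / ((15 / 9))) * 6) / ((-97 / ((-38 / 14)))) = 2736 / 2425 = 1.13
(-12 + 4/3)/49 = -32/147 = -0.22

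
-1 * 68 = -68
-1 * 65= -65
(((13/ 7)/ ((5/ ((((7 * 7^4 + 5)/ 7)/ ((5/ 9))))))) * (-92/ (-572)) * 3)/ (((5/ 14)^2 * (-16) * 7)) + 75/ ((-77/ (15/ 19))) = -50294322/ 914375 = -55.00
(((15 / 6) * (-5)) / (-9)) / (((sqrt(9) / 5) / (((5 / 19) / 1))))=625 / 1026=0.61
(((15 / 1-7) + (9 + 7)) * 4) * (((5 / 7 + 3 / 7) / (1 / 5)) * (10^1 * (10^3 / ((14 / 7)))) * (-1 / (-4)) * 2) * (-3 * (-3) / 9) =9600000 / 7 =1371428.57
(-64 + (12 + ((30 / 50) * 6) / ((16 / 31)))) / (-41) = 1801 / 1640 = 1.10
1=1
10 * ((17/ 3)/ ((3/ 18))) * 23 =7820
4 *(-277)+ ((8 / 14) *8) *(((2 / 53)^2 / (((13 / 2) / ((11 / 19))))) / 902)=-220632938580 / 199127201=-1108.00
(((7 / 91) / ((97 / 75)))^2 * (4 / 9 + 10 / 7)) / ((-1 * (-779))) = 73750 / 8670929813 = 0.00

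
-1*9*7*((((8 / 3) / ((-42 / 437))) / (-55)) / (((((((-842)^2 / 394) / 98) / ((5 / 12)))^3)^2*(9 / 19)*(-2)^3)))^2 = -62953481600164815169858923744031821448004654799002306318359375 / 3023556876529585299242978422966127215626409912343589549632754156309661432147869696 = -0.00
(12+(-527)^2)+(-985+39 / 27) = 2490817 / 9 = 276757.44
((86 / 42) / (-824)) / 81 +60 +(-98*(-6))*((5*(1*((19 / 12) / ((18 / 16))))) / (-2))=-2815706923 / 1401624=-2008.89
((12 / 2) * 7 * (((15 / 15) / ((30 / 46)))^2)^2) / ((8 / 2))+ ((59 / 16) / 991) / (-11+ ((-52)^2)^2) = 22709927219050781 / 391273229970000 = 58.04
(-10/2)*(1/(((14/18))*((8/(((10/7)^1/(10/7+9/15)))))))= -1125/1988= -0.57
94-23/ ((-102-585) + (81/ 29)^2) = 53712707/ 571206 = 94.03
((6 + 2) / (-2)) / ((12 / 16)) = -16 / 3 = -5.33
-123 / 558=-41 / 186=-0.22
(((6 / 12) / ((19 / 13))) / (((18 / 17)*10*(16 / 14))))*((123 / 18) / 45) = 63427 / 14774400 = 0.00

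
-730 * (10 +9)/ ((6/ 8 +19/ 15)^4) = -179755200000/ 214358881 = -838.57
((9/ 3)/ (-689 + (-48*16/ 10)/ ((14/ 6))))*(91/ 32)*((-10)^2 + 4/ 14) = -479115/ 404272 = -1.19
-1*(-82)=82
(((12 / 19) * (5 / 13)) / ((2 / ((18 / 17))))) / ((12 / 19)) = 45 / 221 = 0.20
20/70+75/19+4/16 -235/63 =515/684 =0.75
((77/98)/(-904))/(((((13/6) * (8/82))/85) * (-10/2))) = 23001/329056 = 0.07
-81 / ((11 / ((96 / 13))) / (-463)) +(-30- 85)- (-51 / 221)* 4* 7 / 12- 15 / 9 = 10751045 / 429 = 25060.71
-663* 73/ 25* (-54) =2613546/ 25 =104541.84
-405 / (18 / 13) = -585 / 2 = -292.50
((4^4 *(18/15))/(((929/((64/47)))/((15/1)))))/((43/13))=3833856/1877509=2.04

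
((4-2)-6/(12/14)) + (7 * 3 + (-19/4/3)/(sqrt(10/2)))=16-19 * sqrt(5)/60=15.29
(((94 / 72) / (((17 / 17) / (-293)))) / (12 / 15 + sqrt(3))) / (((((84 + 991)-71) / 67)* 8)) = 4613285 / 4264992-23066425* sqrt(3) / 17059968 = -1.26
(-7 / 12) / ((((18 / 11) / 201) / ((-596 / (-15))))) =-768691 / 270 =-2847.00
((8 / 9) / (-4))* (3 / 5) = -0.13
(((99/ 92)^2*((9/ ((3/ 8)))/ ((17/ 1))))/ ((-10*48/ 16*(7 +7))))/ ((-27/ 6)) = 1089/ 1259020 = 0.00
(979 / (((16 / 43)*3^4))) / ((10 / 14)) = 294679 / 6480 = 45.48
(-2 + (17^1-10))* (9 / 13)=45 / 13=3.46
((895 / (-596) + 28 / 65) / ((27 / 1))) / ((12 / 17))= -235093 / 4183920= -0.06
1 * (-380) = -380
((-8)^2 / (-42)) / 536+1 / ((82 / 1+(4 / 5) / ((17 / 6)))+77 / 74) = 6753626 / 737410107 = 0.01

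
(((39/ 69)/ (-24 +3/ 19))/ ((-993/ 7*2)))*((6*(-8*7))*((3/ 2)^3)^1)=-108927/ 1149563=-0.09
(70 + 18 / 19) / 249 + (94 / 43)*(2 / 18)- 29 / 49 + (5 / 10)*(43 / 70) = 145413979 / 598093020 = 0.24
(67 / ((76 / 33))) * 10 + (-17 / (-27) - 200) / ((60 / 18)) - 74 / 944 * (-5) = 93424903 / 403560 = 231.50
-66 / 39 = -22 / 13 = -1.69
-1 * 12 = -12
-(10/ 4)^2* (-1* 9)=225/ 4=56.25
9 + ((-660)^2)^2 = 189747360009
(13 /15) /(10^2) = 13 /1500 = 0.01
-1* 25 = -25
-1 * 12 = -12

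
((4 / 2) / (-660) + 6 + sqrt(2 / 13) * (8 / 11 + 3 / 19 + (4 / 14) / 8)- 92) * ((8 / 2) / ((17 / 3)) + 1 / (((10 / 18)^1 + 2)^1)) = -368953 / 3910 + 951 * sqrt(26) / 12236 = -93.97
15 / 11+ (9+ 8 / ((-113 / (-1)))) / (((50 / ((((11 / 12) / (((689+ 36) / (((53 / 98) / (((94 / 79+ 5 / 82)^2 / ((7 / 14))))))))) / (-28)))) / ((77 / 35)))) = 13284149433844723177 / 9741731836412268000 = 1.36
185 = 185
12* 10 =120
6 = 6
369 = 369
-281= -281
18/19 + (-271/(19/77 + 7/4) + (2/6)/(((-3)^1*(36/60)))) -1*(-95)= -4202198/105165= -39.96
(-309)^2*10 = 954810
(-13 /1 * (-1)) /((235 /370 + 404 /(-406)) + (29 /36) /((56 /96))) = 585858 /46013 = 12.73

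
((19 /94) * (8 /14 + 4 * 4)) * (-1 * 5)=-5510 /329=-16.75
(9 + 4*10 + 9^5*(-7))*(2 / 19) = -43504.63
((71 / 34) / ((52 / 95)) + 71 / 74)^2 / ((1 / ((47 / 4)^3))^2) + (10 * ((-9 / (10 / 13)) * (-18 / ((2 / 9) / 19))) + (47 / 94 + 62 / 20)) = 5273311042876894737653 / 87639102586880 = 60170755.83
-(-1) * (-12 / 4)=-3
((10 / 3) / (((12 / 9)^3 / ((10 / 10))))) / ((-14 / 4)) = -45 / 112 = -0.40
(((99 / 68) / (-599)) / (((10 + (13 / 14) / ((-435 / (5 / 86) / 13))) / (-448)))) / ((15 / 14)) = 5420080512 / 53323839565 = 0.10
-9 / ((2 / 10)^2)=-225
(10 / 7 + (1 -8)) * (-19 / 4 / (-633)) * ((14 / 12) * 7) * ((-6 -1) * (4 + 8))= 12103 / 422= 28.68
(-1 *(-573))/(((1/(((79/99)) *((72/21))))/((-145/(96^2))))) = -2187905/88704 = -24.67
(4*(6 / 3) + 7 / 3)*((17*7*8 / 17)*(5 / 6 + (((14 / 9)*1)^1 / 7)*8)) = 40796 / 27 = 1510.96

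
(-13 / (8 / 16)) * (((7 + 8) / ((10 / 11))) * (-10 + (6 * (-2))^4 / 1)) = -8891454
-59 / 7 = -8.43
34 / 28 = 17 / 14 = 1.21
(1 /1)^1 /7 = 1 /7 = 0.14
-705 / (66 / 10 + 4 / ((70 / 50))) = -24675 / 331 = -74.55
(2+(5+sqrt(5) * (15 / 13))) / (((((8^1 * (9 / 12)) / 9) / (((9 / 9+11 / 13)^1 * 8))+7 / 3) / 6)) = 24.17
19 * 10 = 190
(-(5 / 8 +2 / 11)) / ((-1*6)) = 71 / 528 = 0.13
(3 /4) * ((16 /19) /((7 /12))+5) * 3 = 7713 /532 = 14.50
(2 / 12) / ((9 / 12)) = 2 / 9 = 0.22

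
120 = 120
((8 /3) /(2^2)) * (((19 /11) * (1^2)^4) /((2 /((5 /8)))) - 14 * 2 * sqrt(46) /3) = -41.84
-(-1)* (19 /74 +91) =91.26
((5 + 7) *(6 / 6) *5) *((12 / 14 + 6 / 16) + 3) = 3555 / 14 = 253.93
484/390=242/195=1.24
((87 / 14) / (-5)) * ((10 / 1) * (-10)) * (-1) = -870 / 7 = -124.29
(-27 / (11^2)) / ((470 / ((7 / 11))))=-189 / 625570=-0.00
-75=-75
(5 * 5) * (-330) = -8250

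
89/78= 1.14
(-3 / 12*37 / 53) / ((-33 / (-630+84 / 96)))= -186221 / 55968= -3.33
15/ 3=5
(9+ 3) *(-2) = -24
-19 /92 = -0.21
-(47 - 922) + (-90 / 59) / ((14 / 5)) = 361150 / 413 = 874.46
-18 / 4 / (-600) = 3 / 400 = 0.01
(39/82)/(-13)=-3/82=-0.04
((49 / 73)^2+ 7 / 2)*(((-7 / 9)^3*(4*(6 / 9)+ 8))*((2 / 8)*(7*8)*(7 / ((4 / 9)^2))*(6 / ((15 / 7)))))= -1320962972 / 47961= -27542.44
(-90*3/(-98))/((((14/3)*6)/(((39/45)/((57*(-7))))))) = -0.00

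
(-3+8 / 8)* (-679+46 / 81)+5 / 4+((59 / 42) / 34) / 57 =248726525 / 183141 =1358.11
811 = 811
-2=-2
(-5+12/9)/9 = -11/27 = -0.41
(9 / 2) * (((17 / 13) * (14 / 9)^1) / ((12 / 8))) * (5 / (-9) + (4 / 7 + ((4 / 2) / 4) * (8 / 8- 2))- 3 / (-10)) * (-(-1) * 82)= -161704 / 1755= -92.14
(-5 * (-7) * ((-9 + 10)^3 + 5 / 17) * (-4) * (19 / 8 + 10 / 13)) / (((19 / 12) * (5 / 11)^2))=-36559908 / 20995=-1741.36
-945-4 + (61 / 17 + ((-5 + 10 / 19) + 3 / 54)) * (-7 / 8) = -44106113 / 46512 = -948.27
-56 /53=-1.06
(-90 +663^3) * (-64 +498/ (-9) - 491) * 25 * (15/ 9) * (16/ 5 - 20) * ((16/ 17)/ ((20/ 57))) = 5677673617208880/ 17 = 333980801012287.06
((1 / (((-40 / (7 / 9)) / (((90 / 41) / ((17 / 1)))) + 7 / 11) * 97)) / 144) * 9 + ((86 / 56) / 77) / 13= 510307857 / 332977460816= 0.00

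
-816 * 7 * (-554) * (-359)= -1136036832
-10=-10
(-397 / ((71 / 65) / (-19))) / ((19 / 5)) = 129025 / 71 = 1817.25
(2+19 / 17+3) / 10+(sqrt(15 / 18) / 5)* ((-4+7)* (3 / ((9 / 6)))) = 52 / 85+sqrt(30) / 5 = 1.71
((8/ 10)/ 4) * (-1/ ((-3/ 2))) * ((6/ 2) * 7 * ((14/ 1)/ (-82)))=-98/ 205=-0.48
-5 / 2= -2.50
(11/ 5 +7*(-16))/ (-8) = 549/ 40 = 13.72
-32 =-32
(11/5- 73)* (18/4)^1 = -1593/5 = -318.60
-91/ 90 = -1.01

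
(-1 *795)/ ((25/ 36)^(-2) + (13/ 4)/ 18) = -35775000/ 101437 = -352.68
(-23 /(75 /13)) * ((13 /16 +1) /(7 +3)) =-0.72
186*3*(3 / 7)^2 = 102.49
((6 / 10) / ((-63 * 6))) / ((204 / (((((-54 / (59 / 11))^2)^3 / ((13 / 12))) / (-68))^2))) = -80394455485387342684602685822464 / 51704179757021025367985027995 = -1554.89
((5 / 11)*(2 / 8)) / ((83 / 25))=125 / 3652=0.03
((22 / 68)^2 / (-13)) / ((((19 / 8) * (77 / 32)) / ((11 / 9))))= -7744 / 4497129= -0.00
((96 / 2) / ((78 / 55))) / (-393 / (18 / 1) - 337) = -0.09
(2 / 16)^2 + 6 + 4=641 / 64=10.02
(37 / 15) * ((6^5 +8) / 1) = 288008 / 15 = 19200.53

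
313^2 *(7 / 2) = 685783 / 2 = 342891.50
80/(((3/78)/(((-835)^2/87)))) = 1450228000/87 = 16669287.36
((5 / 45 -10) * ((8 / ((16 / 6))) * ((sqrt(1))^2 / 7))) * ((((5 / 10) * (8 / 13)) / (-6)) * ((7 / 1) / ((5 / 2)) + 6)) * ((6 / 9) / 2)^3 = 7832 / 110565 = 0.07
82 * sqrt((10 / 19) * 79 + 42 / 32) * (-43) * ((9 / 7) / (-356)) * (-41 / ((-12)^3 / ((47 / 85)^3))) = 7504637909 * sqrt(247741) / 11165794752000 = 0.33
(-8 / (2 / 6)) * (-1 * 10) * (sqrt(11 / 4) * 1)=120 * sqrt(11)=397.99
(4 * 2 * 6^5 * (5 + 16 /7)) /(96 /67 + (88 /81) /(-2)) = 253202112 /497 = 509460.99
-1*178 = -178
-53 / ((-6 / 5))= 265 / 6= 44.17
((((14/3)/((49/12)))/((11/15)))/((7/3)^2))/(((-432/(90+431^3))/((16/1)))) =-457503320/539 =-848800.22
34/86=17/43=0.40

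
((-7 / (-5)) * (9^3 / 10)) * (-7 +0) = -35721 / 50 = -714.42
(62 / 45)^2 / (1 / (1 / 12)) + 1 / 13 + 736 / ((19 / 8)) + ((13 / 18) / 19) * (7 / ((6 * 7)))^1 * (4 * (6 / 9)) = 465382942 / 1500525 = 310.15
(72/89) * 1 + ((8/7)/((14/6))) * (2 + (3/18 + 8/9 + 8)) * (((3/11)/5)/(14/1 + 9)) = 4533764/5516665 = 0.82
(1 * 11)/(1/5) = 55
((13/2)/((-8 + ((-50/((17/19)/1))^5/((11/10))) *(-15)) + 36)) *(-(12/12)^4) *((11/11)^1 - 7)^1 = 609118653/116067141062315956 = 0.00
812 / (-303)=-812 / 303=-2.68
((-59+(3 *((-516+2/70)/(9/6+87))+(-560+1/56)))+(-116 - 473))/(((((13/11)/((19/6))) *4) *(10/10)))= -325474237/396480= -820.91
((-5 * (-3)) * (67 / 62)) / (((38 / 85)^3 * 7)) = 25.92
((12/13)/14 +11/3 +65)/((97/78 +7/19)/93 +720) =66311976/694659763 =0.10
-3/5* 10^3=-600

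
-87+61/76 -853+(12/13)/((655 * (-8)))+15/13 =-607045599/647140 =-938.04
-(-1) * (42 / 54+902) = 8125 / 9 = 902.78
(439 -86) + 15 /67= 23666 /67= 353.22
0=0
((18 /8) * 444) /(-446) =-2.24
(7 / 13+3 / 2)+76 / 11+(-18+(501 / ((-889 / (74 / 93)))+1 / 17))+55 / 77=-1169448519 / 133991858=-8.73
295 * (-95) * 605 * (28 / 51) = -474743500 / 51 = -9308696.08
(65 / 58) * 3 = 195 / 58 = 3.36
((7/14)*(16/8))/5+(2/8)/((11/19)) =139/220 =0.63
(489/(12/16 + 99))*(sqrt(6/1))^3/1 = 3912*sqrt(6)/133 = 72.05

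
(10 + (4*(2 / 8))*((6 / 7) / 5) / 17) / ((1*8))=1489 / 1190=1.25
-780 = -780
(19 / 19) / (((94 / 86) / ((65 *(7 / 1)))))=19565 / 47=416.28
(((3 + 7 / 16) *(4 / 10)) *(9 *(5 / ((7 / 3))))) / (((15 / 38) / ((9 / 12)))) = 5643 / 112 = 50.38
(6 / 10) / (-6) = -0.10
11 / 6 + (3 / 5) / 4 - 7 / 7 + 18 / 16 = 253 / 120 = 2.11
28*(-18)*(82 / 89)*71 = -2934288 / 89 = -32969.53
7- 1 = 6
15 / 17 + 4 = 83 / 17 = 4.88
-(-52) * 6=312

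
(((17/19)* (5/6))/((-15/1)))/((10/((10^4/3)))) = -8500/513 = -16.57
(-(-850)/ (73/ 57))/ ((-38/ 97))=-123675/ 73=-1694.18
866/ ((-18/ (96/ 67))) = -13856/ 201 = -68.94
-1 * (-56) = 56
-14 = -14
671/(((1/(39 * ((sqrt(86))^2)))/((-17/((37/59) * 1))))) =-2257285602/37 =-61007718.97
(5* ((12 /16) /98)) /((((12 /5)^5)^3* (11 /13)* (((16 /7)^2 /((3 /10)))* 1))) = 396728515625 /77130973784951488512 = 0.00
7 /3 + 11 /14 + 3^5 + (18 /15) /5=258677 /1050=246.36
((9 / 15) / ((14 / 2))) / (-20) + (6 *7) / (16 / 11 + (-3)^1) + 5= -263951 / 11900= -22.18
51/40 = 1.28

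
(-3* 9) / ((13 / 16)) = -432 / 13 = -33.23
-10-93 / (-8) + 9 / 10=101 / 40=2.52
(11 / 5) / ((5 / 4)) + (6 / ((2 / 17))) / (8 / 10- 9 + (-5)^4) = 47357 / 25700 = 1.84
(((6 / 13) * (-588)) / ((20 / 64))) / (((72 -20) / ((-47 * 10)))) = 1326528 / 169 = 7849.28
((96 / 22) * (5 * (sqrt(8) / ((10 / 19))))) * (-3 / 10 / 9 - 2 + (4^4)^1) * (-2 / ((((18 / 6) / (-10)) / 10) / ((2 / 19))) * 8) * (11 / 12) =9752320 * sqrt(2) / 9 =1532429.25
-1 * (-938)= 938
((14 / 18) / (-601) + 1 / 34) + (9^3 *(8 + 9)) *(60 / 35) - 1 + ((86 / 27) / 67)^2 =9944166721674607 / 468089137278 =21244.17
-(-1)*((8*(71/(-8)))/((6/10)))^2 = 126025/9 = 14002.78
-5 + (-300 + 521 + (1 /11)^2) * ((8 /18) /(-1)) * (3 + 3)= -71917 /121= -594.36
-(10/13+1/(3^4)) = -823/1053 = -0.78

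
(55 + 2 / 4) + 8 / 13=1459 / 26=56.12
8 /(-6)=-4 /3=-1.33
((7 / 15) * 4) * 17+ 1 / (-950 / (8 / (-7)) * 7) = 31.73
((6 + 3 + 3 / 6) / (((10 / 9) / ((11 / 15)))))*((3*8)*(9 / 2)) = 16929 / 25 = 677.16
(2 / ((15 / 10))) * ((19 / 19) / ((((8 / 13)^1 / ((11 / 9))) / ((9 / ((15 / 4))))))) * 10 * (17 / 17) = 572 / 9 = 63.56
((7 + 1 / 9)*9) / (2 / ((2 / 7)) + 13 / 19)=608 / 73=8.33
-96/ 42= -16/ 7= -2.29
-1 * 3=-3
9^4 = 6561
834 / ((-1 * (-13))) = 834 / 13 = 64.15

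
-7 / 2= -3.50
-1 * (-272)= 272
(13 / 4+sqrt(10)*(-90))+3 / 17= 233 / 68-90*sqrt(10)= -281.18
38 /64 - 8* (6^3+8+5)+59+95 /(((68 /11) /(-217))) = -2778309 /544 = -5107.19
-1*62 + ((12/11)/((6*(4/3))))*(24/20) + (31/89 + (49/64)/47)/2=-1815608529/29448320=-61.65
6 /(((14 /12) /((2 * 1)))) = 72 /7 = 10.29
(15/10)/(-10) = -3/20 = -0.15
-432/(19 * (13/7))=-3024/247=-12.24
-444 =-444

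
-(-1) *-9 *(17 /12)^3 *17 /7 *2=-83521 /672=-124.29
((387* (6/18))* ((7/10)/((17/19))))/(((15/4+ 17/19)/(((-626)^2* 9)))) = 2299408453944/30005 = 76634176.10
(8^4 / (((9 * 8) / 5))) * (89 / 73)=227840 / 657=346.79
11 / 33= 1 / 3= 0.33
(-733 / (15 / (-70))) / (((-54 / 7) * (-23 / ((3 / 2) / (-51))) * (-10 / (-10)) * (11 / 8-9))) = 0.07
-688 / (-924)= 172 / 231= 0.74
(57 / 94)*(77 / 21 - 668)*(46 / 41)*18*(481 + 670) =-18044155638 / 1927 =-9363858.66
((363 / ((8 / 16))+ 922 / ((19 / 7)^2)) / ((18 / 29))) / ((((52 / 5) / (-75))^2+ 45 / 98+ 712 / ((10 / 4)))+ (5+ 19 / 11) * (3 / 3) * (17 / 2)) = 75044431000000 / 18741253823857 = 4.00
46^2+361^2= 132437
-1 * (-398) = 398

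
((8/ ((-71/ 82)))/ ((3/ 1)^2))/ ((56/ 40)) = -3280/ 4473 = -0.73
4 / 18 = 0.22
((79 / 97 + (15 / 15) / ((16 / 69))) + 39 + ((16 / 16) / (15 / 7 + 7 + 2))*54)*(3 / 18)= 988081 / 121056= 8.16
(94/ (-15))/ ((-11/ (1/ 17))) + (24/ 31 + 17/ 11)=204619/ 86955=2.35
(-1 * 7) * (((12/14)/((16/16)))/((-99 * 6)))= 1/99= 0.01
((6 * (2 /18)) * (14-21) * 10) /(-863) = 140 /2589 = 0.05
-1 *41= -41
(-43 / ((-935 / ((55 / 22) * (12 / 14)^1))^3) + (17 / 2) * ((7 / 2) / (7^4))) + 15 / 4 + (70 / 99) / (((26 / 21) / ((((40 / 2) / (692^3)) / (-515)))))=401185263528352608875 / 106630396327799071728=3.76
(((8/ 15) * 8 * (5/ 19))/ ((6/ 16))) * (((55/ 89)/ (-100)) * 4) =-5632/ 76095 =-0.07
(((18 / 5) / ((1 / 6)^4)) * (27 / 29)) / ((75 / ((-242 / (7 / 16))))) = -812934144 / 25375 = -32036.81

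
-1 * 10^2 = -100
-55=-55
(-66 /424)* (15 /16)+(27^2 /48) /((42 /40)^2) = 2265345 /166208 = 13.63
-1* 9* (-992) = 8928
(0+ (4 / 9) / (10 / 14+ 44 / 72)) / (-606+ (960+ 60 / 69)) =92 / 97361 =0.00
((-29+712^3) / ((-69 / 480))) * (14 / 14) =-57751055840 / 23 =-2510915471.30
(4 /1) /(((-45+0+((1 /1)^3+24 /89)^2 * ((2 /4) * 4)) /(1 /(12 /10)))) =-0.08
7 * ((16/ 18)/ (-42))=-4/ 27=-0.15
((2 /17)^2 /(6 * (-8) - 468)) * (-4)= 0.00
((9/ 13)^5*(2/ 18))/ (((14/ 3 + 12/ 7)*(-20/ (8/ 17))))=-137781/ 2114513635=-0.00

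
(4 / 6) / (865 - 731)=1 / 201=0.00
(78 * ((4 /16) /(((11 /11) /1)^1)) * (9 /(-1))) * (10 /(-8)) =1755 /8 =219.38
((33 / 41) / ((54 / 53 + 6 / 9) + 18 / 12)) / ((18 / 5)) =2915 / 41533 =0.07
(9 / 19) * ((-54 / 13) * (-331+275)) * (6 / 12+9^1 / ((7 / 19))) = 678456 / 247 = 2746.79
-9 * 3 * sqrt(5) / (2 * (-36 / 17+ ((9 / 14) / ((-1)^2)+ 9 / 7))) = 357 * sqrt(5) / 5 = 159.66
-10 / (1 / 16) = -160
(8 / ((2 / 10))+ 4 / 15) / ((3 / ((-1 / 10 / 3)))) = -0.45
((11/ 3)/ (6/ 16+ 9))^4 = 59969536/ 2562890625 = 0.02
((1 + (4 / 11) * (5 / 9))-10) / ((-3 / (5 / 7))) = 4355 / 2079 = 2.09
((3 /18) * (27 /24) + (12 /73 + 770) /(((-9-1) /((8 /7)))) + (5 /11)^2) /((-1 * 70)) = 433433703 /346253600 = 1.25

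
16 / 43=0.37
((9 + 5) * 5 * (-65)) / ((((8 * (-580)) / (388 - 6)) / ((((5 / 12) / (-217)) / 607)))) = -62075 / 52386528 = -0.00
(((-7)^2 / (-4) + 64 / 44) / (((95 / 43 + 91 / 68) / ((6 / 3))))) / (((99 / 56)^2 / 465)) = -905.53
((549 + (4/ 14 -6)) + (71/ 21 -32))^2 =2383936/ 9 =264881.78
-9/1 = -9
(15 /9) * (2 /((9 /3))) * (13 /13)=10 /9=1.11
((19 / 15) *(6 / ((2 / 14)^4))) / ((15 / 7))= 638666 / 75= 8515.55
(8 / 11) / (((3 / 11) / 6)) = 16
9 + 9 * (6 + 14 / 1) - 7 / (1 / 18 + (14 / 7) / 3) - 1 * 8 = 2227 / 13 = 171.31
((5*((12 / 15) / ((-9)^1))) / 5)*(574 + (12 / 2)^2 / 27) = -51.14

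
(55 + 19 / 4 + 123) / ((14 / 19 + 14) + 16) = 13889 / 2336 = 5.95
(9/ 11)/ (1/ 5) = 45/ 11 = 4.09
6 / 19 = 0.32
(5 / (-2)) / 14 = -5 / 28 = -0.18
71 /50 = 1.42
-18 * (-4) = 72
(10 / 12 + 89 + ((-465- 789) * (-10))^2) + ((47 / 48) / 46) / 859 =157251689.83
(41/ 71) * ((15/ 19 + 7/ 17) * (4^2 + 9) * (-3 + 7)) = 1590800/ 22933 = 69.37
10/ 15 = 2/ 3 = 0.67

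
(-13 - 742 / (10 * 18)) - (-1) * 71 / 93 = -45641 / 2790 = -16.36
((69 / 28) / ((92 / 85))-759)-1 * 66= -92145 / 112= -822.72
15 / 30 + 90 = 181 / 2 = 90.50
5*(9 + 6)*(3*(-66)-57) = -19125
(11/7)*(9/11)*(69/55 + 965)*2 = 136656/55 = 2484.65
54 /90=3 /5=0.60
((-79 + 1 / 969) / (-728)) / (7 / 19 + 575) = 38275 / 202941648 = 0.00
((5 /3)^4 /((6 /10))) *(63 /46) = 21875 /1242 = 17.61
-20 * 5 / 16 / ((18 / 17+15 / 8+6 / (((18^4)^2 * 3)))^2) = -54837538260805841817600 / 75520682783206445468161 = -0.73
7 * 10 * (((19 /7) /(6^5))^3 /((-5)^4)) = 6859 /1439941515264000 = 0.00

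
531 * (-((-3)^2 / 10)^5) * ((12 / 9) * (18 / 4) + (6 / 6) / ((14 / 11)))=-595745361 / 280000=-2127.66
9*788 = 7092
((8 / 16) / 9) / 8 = 1 / 144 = 0.01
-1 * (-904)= 904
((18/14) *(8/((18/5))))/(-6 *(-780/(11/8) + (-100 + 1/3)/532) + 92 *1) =0.00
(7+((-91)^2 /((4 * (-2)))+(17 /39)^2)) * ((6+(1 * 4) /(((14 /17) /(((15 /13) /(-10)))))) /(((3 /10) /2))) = -3439676075 /92274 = -37276.76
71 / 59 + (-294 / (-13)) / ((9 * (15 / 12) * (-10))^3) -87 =-249857202506 / 2912203125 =-85.80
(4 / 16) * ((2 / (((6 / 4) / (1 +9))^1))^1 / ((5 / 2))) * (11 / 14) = 22 / 21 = 1.05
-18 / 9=-2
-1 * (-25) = 25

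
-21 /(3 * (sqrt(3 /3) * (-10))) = 7 /10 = 0.70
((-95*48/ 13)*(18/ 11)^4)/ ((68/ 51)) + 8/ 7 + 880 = -1005.12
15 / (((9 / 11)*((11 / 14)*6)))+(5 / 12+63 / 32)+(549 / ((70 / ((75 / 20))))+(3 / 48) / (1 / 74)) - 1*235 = -392495 / 2016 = -194.69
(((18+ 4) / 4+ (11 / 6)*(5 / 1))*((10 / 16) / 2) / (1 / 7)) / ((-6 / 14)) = -2695 / 36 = -74.86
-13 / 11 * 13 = -169 / 11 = -15.36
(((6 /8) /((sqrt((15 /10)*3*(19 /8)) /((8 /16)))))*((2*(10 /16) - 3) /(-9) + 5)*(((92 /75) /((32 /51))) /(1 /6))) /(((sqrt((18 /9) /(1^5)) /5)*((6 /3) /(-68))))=-1242989*sqrt(38) /9120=-840.16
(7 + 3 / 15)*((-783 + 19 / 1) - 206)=-6984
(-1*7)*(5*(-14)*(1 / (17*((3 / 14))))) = 6860 / 51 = 134.51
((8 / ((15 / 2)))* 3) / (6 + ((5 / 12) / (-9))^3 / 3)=0.53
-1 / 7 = -0.14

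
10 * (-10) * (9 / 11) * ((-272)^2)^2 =-4926269030400 / 11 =-447842639127.27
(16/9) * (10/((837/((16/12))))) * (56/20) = 1792/22599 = 0.08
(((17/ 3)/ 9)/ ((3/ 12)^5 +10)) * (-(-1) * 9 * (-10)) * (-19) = 174080/ 1617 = 107.66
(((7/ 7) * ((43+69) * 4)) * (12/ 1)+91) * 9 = 49203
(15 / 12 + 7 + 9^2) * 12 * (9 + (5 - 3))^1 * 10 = 117810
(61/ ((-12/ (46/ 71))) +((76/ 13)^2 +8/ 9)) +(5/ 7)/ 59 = 2835247393/ 89200566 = 31.79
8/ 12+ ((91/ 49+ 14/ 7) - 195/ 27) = -170/ 63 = -2.70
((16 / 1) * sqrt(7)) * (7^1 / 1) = 112 * sqrt(7) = 296.32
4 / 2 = 2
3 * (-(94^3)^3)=-1718984406685850112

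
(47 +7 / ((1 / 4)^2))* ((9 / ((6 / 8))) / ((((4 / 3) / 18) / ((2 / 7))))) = 7359.43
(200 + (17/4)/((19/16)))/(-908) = -967/4313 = -0.22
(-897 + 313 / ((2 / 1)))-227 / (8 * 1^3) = -6151 / 8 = -768.88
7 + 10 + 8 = 25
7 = 7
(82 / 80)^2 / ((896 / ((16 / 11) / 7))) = 1681 / 6899200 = 0.00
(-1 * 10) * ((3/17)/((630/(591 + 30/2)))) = -202/119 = -1.70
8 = 8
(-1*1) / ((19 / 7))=-7 / 19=-0.37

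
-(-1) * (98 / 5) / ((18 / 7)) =343 / 45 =7.62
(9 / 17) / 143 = 9 / 2431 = 0.00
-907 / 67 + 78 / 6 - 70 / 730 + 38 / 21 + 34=3612995 / 102711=35.18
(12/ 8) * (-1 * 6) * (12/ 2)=-54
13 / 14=0.93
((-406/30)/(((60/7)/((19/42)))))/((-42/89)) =49039/32400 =1.51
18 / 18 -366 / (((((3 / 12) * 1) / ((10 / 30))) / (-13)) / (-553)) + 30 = -3508201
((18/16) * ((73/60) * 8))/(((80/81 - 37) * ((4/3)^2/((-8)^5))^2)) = -1506655862784/14585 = -103301738.96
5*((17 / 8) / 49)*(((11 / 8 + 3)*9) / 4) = 3825 / 1792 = 2.13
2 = 2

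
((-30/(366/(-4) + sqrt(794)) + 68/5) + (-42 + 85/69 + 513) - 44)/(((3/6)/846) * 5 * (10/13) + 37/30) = 3299400 * sqrt(794)/1029823549 + 8476633926228/23685941627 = 357.97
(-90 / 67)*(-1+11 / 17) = 540 / 1139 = 0.47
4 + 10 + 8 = 22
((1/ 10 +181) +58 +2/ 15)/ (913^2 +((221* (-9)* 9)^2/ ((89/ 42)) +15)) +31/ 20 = 62928107549/ 40598737854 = 1.55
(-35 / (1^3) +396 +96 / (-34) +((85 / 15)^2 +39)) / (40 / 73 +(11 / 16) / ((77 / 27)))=537007856 / 987003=544.08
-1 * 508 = -508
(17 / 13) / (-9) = -17 / 117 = -0.15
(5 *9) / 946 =45 / 946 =0.05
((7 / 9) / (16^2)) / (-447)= -0.00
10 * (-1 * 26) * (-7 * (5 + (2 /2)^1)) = 10920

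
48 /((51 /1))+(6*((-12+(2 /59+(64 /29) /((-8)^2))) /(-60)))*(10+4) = 513253 /29087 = 17.65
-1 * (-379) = 379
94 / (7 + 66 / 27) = 846 / 85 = 9.95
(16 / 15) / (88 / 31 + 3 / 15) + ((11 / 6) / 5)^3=1696967 / 4239000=0.40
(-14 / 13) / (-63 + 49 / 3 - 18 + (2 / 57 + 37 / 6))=1596 / 86645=0.02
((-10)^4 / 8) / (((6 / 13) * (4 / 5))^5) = 725181640625 / 3981312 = 182146.40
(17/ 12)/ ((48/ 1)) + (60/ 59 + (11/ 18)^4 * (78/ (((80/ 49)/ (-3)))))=-521446673/ 27527040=-18.94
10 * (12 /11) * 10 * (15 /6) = 3000 /11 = 272.73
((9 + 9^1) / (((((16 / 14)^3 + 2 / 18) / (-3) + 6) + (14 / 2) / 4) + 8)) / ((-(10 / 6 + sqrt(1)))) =-250047 / 563639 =-0.44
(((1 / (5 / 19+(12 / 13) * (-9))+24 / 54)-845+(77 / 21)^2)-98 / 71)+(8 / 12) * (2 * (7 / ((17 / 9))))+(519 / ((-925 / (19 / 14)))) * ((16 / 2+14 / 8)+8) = -940528153680911 / 1118091655800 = -841.19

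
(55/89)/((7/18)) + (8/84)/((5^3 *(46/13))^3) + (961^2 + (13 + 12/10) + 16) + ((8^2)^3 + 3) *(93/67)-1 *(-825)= 15334123804149444350711/11903033132812500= 1288253.48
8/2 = 4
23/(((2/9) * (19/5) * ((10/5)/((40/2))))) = 5175/19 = 272.37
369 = 369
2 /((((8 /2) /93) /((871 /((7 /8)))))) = 324012 /7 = 46287.43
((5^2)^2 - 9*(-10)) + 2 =717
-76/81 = -0.94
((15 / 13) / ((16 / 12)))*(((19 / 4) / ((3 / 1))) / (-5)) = -57 / 208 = -0.27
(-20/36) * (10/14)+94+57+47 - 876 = -678.40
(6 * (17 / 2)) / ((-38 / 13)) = -663 / 38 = -17.45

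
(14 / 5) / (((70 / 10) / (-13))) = -26 / 5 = -5.20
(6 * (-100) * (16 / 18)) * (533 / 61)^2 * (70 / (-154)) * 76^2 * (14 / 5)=36756116633600 / 122793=299333973.71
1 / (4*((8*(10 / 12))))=3 / 80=0.04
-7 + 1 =-6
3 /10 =0.30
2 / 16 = 1 / 8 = 0.12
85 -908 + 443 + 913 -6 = 527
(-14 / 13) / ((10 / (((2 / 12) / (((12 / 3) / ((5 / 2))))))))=-7 / 624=-0.01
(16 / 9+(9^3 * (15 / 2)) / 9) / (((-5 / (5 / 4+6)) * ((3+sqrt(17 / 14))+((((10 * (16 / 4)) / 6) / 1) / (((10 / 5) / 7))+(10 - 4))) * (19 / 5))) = -7446593 / 1034436+10967 * sqrt(238) / 689624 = -6.95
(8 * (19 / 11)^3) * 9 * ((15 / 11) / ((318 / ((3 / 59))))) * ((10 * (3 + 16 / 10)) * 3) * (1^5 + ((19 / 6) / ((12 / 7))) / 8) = 5033237085 / 366259256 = 13.74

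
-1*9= -9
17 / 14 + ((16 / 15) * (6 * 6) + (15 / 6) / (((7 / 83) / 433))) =12874.97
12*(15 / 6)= 30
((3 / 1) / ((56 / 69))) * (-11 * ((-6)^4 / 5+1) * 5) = -2962377 / 56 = -52899.59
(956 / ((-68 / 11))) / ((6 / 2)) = -2629 / 51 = -51.55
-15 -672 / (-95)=-753 / 95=-7.93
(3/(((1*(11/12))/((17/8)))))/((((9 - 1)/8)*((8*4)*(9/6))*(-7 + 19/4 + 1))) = -51/440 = -0.12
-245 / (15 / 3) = -49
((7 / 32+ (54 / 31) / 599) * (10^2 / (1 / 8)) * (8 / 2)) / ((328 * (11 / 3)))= 9878325 / 16749238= 0.59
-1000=-1000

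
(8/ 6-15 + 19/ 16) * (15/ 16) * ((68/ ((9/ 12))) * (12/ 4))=-50915/ 16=-3182.19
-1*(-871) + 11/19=16560/19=871.58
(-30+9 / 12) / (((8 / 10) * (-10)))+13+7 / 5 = 18.06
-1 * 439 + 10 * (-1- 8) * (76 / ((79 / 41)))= -315121 / 79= -3988.87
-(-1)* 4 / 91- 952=-86628 / 91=-951.96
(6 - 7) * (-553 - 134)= 687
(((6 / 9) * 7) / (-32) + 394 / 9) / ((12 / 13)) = 81679 / 1728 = 47.27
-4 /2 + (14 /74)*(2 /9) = -652 /333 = -1.96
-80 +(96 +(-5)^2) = 41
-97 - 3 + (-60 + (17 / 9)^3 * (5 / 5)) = -111727 / 729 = -153.26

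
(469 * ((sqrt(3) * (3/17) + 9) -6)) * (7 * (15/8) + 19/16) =322203 * sqrt(3)/272 + 322203/16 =22189.42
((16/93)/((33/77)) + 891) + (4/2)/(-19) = 4724761/5301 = 891.30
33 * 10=330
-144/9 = -16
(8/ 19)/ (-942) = -4/ 8949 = -0.00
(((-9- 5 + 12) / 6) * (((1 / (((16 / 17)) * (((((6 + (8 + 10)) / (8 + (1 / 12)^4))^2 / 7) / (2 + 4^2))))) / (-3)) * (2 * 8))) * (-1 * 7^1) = -22923460547393 / 123834728448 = -185.11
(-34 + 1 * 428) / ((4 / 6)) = 591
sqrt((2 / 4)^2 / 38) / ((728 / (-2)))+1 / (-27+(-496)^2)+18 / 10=2213906 / 1229945 - sqrt(38) / 27664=1.80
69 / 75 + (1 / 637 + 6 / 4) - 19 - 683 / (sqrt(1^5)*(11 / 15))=-947.94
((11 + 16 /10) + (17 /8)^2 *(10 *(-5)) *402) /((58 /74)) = -268624329 /2320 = -115786.35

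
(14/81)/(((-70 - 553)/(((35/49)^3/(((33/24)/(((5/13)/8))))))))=-1250/353594241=-0.00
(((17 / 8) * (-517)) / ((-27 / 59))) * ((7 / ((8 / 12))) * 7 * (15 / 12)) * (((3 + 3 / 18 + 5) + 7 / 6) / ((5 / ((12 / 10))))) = 177862993 / 360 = 494063.87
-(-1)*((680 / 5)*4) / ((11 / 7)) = 3808 / 11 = 346.18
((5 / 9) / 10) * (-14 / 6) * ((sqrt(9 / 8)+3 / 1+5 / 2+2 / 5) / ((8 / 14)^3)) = -141659 / 34560 - 2401 * sqrt(2) / 4608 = -4.84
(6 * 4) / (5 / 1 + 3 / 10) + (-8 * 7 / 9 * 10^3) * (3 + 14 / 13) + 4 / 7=-1100906636 / 43407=-25362.42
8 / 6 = 4 / 3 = 1.33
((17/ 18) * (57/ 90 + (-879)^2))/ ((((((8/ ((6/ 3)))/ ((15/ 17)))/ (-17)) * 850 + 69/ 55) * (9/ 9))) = -3237.26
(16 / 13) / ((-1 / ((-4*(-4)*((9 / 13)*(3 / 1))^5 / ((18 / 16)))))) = -3265173504 / 4826809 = -676.47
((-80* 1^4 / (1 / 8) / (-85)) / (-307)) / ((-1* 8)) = 16 / 5219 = 0.00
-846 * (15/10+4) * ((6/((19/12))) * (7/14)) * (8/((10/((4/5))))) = -2680128/475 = -5642.37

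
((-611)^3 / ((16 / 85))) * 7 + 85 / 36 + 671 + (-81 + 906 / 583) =-712117453652051 / 83952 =-8482435840.15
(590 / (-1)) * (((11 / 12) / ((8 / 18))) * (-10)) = 48675 / 4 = 12168.75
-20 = -20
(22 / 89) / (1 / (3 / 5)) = 66 / 445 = 0.15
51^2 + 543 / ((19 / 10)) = 54849 / 19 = 2886.79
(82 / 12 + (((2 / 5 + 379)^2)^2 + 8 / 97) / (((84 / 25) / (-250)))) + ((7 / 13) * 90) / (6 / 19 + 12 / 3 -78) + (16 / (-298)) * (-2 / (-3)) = -121658002881502544383 / 78913380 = -1541665087485.83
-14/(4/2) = -7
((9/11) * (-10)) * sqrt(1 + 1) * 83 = -7470 * sqrt(2)/11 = -960.38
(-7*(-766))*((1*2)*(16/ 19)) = 171584/ 19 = 9030.74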